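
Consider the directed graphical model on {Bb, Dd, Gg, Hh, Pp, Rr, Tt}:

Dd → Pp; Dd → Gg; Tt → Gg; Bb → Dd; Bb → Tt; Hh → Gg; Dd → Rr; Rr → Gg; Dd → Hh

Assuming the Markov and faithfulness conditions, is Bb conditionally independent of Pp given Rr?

4 paths connect Bb and Pp; each must be blocked for d-separation to hold:
  1. Bb → Dd → Pp — Dd:chain[open] ⇒ active
  2. Bb → Tt → Gg ← Dd → Pp — Tt:chain[open]; Gg:collider[blocks]; Dd:fork[open] ⇒ blocked
  3. Bb → Tt → Gg ← Rr ← Dd → Pp — Tt:chain[open]; Gg:collider[blocks]; Rr:chain[blocks]; Dd:fork[open] ⇒ blocked
  4. Bb → Tt → Gg ← Hh ← Dd → Pp — Tt:chain[open]; Gg:collider[blocks]; Hh:chain[open]; Dd:fork[open] ⇒ blocked
At least one path is unblocked, so d-separation fails.

No — Bb and Pp are not d-separated given {Rr}.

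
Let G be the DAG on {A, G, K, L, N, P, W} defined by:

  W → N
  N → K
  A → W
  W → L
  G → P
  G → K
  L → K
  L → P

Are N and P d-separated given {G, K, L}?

Enumerating the 4 paths from N to P and testing each for blocking by {G, K, L}:
Path 1: N → K ← L → P
  L is a fork here and L is conditioned on, so the path is blocked at L.
Path 2: N → K ← G → P
  G is a fork here and G is conditioned on, so the path is blocked at G.
Path 3: N ← W → L → K ← G → P
  L is a chain here and L is conditioned on, so the path is blocked at L.
Path 4: N ← W → L → P
  L is a chain here and L is conditioned on, so the path is blocked at L.
Every path is blocked, so N and P are d-separated given {G, K, L}.

Yes — N and P are d-separated given {G, K, L}.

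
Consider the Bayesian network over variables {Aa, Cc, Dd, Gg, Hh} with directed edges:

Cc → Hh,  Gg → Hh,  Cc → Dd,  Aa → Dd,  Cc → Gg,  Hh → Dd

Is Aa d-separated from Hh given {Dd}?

3 paths connect Aa and Hh; each must be blocked for d-separation to hold:
  1. Aa → Dd ← Cc → Hh — Dd:collider[open]; Cc:fork[open] ⇒ active
  2. Aa → Dd ← Cc → Gg → Hh — Dd:collider[open]; Cc:fork[open]; Gg:chain[open] ⇒ active
  3. Aa → Dd ← Hh — Dd:collider[open] ⇒ active
Because an active path exists, Aa and Hh are not d-separated.

No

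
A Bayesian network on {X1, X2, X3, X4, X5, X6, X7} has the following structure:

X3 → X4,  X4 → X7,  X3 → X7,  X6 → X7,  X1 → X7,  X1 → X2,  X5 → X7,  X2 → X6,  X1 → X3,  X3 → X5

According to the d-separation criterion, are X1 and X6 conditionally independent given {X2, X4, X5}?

We examine all 5 paths between X1 and X6:
Path 1: X1 → X2 → X6
  X2 is a chain here and X2 is conditioned on, so the path is blocked at X2.
Path 2: X1 → X3 → X4 → X7 ← X6
  X4 is a chain here and X4 is conditioned on, so the path is blocked at X4.
Path 3: X1 → X3 → X5 → X7 ← X6
  X5 is a chain here and X5 is conditioned on, so the path is blocked at X5.
Path 4: X1 → X3 → X7 ← X6
  X7 is a collider here and neither X7 nor any of its descendants is conditioned on, so the collider stays closed — the path is blocked at X7.
Path 5: X1 → X7 ← X6
  X7 is a collider here and neither X7 nor any of its descendants is conditioned on, so the collider stays closed — the path is blocked at X7.
All paths are blocked; X1 ⊥ X6 | {X2, X4, X5} holds.

Yes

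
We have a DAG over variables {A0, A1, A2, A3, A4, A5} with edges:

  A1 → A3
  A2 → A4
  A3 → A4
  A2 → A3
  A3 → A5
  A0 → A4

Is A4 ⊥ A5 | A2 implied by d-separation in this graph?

No

There are 2 undirected paths between A4 and A5; checking each against the conditioning set {A2}:
Path 1: A4 ← A3 → A5
  A3 is a fork and A3 is not conditioned on — no node blocks this path, so it is active.
Path 2: A4 ← A2 → A3 → A5
  A2 is a fork here and A2 is conditioned on, so the path is blocked at A2.
At least one path is unblocked, so d-separation fails.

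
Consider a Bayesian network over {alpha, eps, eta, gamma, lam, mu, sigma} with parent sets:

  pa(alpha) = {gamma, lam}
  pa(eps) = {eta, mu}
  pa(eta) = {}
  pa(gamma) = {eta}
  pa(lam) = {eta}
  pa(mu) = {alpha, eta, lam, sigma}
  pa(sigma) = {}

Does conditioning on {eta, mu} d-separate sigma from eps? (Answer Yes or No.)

Yes

We examine all 6 paths between sigma and eps:
  1. sigma → mu ← eta → eps — mu:collider[open]; eta:fork[blocks] ⇒ blocked
  2. sigma → mu ← lam ← eta → eps — mu:collider[open]; lam:chain[open]; eta:fork[blocks] ⇒ blocked
  3. sigma → mu ← lam → alpha ← gamma ← eta → eps — mu:collider[open]; lam:fork[open]; alpha:collider[open]; gamma:chain[open]; eta:fork[blocks] ⇒ blocked
  4. sigma → mu → eps — mu:chain[blocks] ⇒ blocked
  5. sigma → mu ← alpha ← lam ← eta → eps — mu:collider[open]; alpha:chain[open]; lam:chain[open]; eta:fork[blocks] ⇒ blocked
  6. sigma → mu ← alpha ← gamma ← eta → eps — mu:collider[open]; alpha:chain[open]; gamma:chain[open]; eta:fork[blocks] ⇒ blocked
Since every path is blocked, d-separation holds.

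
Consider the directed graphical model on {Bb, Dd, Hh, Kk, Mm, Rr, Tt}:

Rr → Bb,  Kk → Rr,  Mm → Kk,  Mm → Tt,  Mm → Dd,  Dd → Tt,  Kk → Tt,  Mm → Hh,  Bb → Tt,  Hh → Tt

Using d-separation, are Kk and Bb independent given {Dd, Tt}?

No

5 paths connect Kk and Bb; each must be blocked for d-separation to hold:
Path 1: Kk → Rr → Bb
  Rr is a chain and Rr is not conditioned on — no node blocks this path, so it is active.
Path 2: Kk → Tt ← Bb
  Tt is a collider and Tt is conditioned on, which opens it — no node blocks this path, so it is active.
Path 3: Kk ← Mm → Dd → Tt ← Bb
  Dd is a chain here and Dd is conditioned on, so the path is blocked at Dd.
Path 4: Kk ← Mm → Tt ← Bb
  Mm is a fork and Mm is not conditioned on; Tt is a collider and Tt is conditioned on, which opens it — no node blocks this path, so it is active.
Path 5: Kk ← Mm → Hh → Tt ← Bb
  Mm is a fork and Mm is not conditioned on; Hh is a chain and Hh is not conditioned on; Tt is a collider and Tt is conditioned on, which opens it — no node blocks this path, so it is active.
At least one path is unblocked, so d-separation fails.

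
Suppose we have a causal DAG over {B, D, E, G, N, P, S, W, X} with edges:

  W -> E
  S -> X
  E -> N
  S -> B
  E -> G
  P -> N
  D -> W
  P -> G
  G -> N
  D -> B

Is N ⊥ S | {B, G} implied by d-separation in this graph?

No

We examine all 3 paths between N and S:
Path 1: N ← G ← E ← W ← D → B ← S
  G is a chain here and G is conditioned on, so the path is blocked at G.
Path 2: N ← E ← W ← D → B ← S
  E is a chain and E is not conditioned on; W is a chain and W is not conditioned on; D is a fork and D is not conditioned on; B is a collider and B is conditioned on, which opens it — no node blocks this path, so it is active.
Path 3: N ← P → G ← E ← W ← D → B ← S
  P is a fork and P is not conditioned on; G is a collider and G is conditioned on, which opens it; E is a chain and E is not conditioned on; W is a chain and W is not conditioned on; D is a fork and D is not conditioned on; B is a collider and B is conditioned on, which opens it — no node blocks this path, so it is active.
Since the path N ← E ← W ← D → B ← S is active, N and S are not d-separated given {B, G}.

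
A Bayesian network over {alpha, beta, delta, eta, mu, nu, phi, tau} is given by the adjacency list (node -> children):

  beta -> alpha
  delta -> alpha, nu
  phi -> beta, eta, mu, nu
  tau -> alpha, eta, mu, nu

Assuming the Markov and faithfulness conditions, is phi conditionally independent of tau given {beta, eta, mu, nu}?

We examine all 6 paths between phi and tau:
Path 1: phi → nu ← tau
  nu is a collider and nu is conditioned on, which opens it — no node blocks this path, so it is active.
Path 2: phi → nu ← delta → alpha ← tau
  alpha is a collider here and neither alpha nor any of its descendants is conditioned on, so the collider stays closed — the path is blocked at alpha.
Path 3: phi → beta → alpha ← tau
  beta is a chain here and beta is conditioned on, so the path is blocked at beta.
Path 4: phi → beta → alpha ← delta → nu ← tau
  beta is a chain here and beta is conditioned on, so the path is blocked at beta.
Path 5: phi → eta ← tau
  eta is a collider and eta is conditioned on, which opens it — no node blocks this path, so it is active.
Path 6: phi → mu ← tau
  mu is a collider and mu is conditioned on, which opens it — no node blocks this path, so it is active.
At least one path is unblocked, so d-separation fails.

No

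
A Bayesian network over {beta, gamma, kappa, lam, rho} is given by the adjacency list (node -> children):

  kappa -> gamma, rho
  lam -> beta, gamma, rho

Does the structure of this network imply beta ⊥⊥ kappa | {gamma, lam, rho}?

2 paths connect beta and kappa; each must be blocked for d-separation to hold:
Path 1: beta ← lam → gamma ← kappa
  lam is a fork here and lam is conditioned on, so the path is blocked at lam.
Path 2: beta ← lam → rho ← kappa
  lam is a fork here and lam is conditioned on, so the path is blocked at lam.
All paths are blocked; beta ⊥ kappa | {gamma, lam, rho} holds.

Yes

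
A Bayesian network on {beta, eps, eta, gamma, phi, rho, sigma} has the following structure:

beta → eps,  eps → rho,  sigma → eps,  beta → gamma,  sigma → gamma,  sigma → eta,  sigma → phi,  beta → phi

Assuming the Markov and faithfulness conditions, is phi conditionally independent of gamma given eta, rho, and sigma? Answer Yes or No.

We examine all 4 paths between phi and gamma:
Path 1: phi ← beta → eps ← sigma → gamma
  sigma is a fork here and sigma is conditioned on, so the path is blocked at sigma.
Path 2: phi ← beta → gamma
  beta is a fork and beta is not conditioned on — no node blocks this path, so it is active.
Path 3: phi ← sigma → eps ← beta → gamma
  sigma is a fork here and sigma is conditioned on, so the path is blocked at sigma.
Path 4: phi ← sigma → gamma
  sigma is a fork here and sigma is conditioned on, so the path is blocked at sigma.
Since the path phi ← beta → gamma is active, phi and gamma are not d-separated given {eta, rho, sigma}.

No — phi and gamma are not d-separated given {eta, rho, sigma}.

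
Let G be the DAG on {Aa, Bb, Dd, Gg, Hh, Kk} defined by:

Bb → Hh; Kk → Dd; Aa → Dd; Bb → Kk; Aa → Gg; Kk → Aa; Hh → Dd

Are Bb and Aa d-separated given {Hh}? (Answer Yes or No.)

No

There are 4 undirected paths between Bb and Aa; checking each against the conditioning set {Hh}:
Path 1: Bb → Hh → Dd ← Kk → Aa
  Hh is a chain here and Hh is conditioned on, so the path is blocked at Hh.
Path 2: Bb → Hh → Dd ← Aa
  Hh is a chain here and Hh is conditioned on, so the path is blocked at Hh.
Path 3: Bb → Kk → Dd ← Aa
  Dd is a collider here and neither Dd nor any of its descendants is conditioned on, so the collider stays closed — the path is blocked at Dd.
Path 4: Bb → Kk → Aa
  Kk is a chain and Kk is not conditioned on — no node blocks this path, so it is active.
Since the path Bb → Kk → Aa is active, Bb and Aa are not d-separated given {Hh}.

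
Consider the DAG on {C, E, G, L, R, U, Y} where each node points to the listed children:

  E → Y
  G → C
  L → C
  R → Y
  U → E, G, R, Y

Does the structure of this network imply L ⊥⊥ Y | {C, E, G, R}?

Yes

There are 3 undirected paths between L and Y; checking each against the conditioning set {C, E, G, R}:
Path 1: L → C ← G ← U → Y
  G is a chain here and G is conditioned on, so the path is blocked at G.
Path 2: L → C ← G ← U → E → Y
  G is a chain here and G is conditioned on, so the path is blocked at G.
Path 3: L → C ← G ← U → R → Y
  G is a chain here and G is conditioned on, so the path is blocked at G.
All paths are blocked; L ⊥ Y | {C, E, G, R} holds.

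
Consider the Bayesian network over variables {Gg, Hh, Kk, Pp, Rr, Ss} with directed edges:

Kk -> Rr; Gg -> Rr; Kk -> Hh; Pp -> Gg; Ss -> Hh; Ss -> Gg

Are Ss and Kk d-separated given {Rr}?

Enumerating the 2 paths from Ss to Kk and testing each for blocking by {Rr}:
Path 1: Ss → Gg → Rr ← Kk
  Gg is a chain and Gg is not conditioned on; Rr is a collider and Rr is conditioned on, which opens it — no node blocks this path, so it is active.
Path 2: Ss → Hh ← Kk
  Hh is a collider here and neither Hh nor any of its descendants is conditioned on, so the collider stays closed — the path is blocked at Hh.
Since the path Ss → Gg → Rr ← Kk is active, Ss and Kk are not d-separated given {Rr}.

No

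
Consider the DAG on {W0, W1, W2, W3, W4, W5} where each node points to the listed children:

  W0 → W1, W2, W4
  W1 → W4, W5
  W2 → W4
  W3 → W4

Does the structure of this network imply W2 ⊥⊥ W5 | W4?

No

There are 4 undirected paths between W2 and W5; checking each against the conditioning set {W4}:
  1. W2 ← W0 → W4 ← W1 → W5 — W0:fork[open]; W4:collider[open]; W1:fork[open] ⇒ active
  2. W2 ← W0 → W1 → W5 — W0:fork[open]; W1:chain[open] ⇒ active
  3. W2 → W4 ← W0 → W1 → W5 — W4:collider[open]; W0:fork[open]; W1:chain[open] ⇒ active
  4. W2 → W4 ← W1 → W5 — W4:collider[open]; W1:fork[open] ⇒ active
At least one path is unblocked, so d-separation fails.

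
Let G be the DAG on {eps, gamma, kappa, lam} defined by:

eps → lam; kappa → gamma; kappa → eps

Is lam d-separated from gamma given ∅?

No

There is one path between lam and gamma:
Path 1: lam ← eps ← kappa → gamma
  eps is a chain and eps is not conditioned on; kappa is a fork and kappa is not conditioned on — no node blocks this path, so it is active.
Since the path lam ← eps ← kappa → gamma is active, lam and gamma are not d-separated given ∅.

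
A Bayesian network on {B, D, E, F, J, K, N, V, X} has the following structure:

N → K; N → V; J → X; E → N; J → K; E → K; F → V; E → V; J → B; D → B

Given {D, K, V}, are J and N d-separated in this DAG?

No

3 paths connect J and N; each must be blocked for d-separation to hold:
Path 1: J → K ← N
  K is a collider and K is conditioned on, which opens it — no node blocks this path, so it is active.
Path 2: J → K ← E → N
  K is a collider and K is conditioned on, which opens it; E is a fork and E is not conditioned on — no node blocks this path, so it is active.
Path 3: J → K ← E → V ← N
  K is a collider and K is conditioned on, which opens it; E is a fork and E is not conditioned on; V is a collider and V is conditioned on, which opens it — no node blocks this path, so it is active.
At least one path is unblocked, so d-separation fails.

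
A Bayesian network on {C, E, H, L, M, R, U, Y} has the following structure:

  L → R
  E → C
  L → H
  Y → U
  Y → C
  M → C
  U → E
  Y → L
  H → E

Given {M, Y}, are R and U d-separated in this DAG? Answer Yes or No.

Enumerating the 4 paths from R to U and testing each for blocking by {M, Y}:
Path 1: R ← L → H → E ← U
  E is a collider here and neither E nor any of its descendants is conditioned on, so the collider stays closed — the path is blocked at E.
Path 2: R ← L → H → E → C ← Y → U
  C is a collider here and neither C nor any of its descendants is conditioned on, so the collider stays closed — the path is blocked at C.
Path 3: R ← L ← Y → U
  Y is a fork here and Y is conditioned on, so the path is blocked at Y.
Path 4: R ← L ← Y → C ← E ← U
  Y is a fork here and Y is conditioned on, so the path is blocked at Y.
Every path is blocked, so R and U are d-separated given {M, Y}.

Yes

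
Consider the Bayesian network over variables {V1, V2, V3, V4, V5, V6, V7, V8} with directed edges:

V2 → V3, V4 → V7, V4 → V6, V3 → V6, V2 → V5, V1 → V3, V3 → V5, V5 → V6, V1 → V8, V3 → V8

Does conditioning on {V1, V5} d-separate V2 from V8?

Enumerating the 6 paths from V2 to V8 and testing each for blocking by {V1, V5}:
Path 1: V2 → V3 ← V1 → V8
  V1 is a fork here and V1 is conditioned on, so the path is blocked at V1.
Path 2: V2 → V3 → V8
  V3 is a chain and V3 is not conditioned on — no node blocks this path, so it is active.
Path 3: V2 → V5 ← V3 ← V1 → V8
  V1 is a fork here and V1 is conditioned on, so the path is blocked at V1.
Path 4: V2 → V5 ← V3 → V8
  V5 is a collider and V5 is conditioned on, which opens it; V3 is a fork and V3 is not conditioned on — no node blocks this path, so it is active.
Path 5: V2 → V5 → V6 ← V3 ← V1 → V8
  V5 is a chain here and V5 is conditioned on, so the path is blocked at V5.
Path 6: V2 → V5 → V6 ← V3 → V8
  V5 is a chain here and V5 is conditioned on, so the path is blocked at V5.
Because an active path exists, V2 and V8 are not d-separated.

No — V2 and V8 are not d-separated given {V1, V5}.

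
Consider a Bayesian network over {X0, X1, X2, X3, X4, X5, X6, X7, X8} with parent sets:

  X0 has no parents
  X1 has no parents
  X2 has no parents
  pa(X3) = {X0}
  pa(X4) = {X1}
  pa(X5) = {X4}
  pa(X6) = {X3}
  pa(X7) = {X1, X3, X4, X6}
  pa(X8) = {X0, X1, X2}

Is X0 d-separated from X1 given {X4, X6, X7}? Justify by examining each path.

5 paths connect X0 and X1; each must be blocked for d-separation to hold:
  1. X0 → X3 → X7 ← X4 ← X1 — X3:chain[open]; X7:collider[open]; X4:chain[blocks] ⇒ blocked
  2. X0 → X3 → X7 ← X1 — X3:chain[open]; X7:collider[open] ⇒ active
  3. X0 → X3 → X6 → X7 ← X4 ← X1 — X3:chain[open]; X6:chain[blocks]; X7:collider[open]; X4:chain[blocks] ⇒ blocked
  4. X0 → X3 → X6 → X7 ← X1 — X3:chain[open]; X6:chain[blocks]; X7:collider[open] ⇒ blocked
  5. X0 → X8 ← X1 — X8:collider[blocks] ⇒ blocked
At least one path is unblocked, so d-separation fails.

No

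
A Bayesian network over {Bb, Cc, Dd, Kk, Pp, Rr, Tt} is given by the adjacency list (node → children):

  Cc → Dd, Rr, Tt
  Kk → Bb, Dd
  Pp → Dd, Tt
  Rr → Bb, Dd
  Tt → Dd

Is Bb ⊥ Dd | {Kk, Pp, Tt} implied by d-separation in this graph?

No

There are 5 undirected paths between Bb and Dd; checking each against the conditioning set {Kk, Pp, Tt}:
  1. Bb ← Rr ← Cc → Tt ← Pp → Dd — Rr:chain[open]; Cc:fork[open]; Tt:collider[open]; Pp:fork[blocks] ⇒ blocked
  2. Bb ← Rr ← Cc → Tt → Dd — Rr:chain[open]; Cc:fork[open]; Tt:chain[blocks] ⇒ blocked
  3. Bb ← Rr ← Cc → Dd — Rr:chain[open]; Cc:fork[open] ⇒ active
  4. Bb ← Rr → Dd — Rr:fork[open] ⇒ active
  5. Bb ← Kk → Dd — Kk:fork[blocks] ⇒ blocked
At least one path is unblocked, so d-separation fails.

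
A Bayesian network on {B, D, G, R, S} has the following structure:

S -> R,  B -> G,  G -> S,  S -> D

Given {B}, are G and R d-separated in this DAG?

No — G and R are not d-separated given {B}.

The only undirected path from G to R is:
Path 1: G → S → R
  S is a chain and S is not conditioned on — no node blocks this path, so it is active.
Because an active path exists, G and R are not d-separated.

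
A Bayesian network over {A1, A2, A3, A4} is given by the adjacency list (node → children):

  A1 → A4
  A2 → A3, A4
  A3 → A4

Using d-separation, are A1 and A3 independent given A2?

Yes

Enumerating the 2 paths from A1 to A3 and testing each for blocking by {A2}:
  1. A1 → A4 ← A2 → A3 — A4:collider[blocks]; A2:fork[blocks] ⇒ blocked
  2. A1 → A4 ← A3 — A4:collider[blocks] ⇒ blocked
Every path is blocked, so A1 and A3 are d-separated given {A2}.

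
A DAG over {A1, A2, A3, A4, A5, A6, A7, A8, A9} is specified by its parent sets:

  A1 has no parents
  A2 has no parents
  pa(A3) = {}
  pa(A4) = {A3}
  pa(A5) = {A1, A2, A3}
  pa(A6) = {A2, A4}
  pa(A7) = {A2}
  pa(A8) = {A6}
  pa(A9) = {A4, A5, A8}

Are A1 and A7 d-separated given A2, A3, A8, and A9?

There are 5 undirected paths between A1 and A7; checking each against the conditioning set {A2, A3, A8, A9}:
  1. A1 → A5 ← A3 → A4 → A9 ← A8 ← A6 ← A2 → A7 — A5:collider[open]; A3:fork[blocks]; A4:chain[open]; A9:collider[open]; A8:chain[blocks]; A6:chain[open]; A2:fork[blocks] ⇒ blocked
  2. A1 → A5 ← A3 → A4 → A6 ← A2 → A7 — A5:collider[open]; A3:fork[blocks]; A4:chain[open]; A6:collider[open]; A2:fork[blocks] ⇒ blocked
  3. A1 → A5 ← A2 → A7 — A5:collider[open]; A2:fork[blocks] ⇒ blocked
  4. A1 → A5 → A9 ← A8 ← A6 ← A2 → A7 — A5:chain[open]; A9:collider[open]; A8:chain[blocks]; A6:chain[open]; A2:fork[blocks] ⇒ blocked
  5. A1 → A5 → A9 ← A4 → A6 ← A2 → A7 — A5:chain[open]; A9:collider[open]; A4:fork[open]; A6:collider[open]; A2:fork[blocks] ⇒ blocked
Every path is blocked, so A1 and A7 are d-separated given {A2, A3, A8, A9}.

Yes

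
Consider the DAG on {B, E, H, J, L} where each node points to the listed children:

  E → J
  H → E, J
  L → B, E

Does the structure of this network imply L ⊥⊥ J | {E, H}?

We examine all 2 paths between L and J:
  1. L → E ← H → J — E:collider[open]; H:fork[blocks] ⇒ blocked
  2. L → E → J — E:chain[blocks] ⇒ blocked
Since every path is blocked, d-separation holds.

Yes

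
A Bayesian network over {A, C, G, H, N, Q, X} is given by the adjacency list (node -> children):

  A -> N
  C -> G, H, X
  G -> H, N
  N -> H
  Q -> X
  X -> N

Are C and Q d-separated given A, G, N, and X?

5 paths connect C and Q; each must be blocked for d-separation to hold:
Path 1: C → H ← N ← X ← Q
  H is a collider here and neither H nor any of its descendants is conditioned on, so the collider stays closed — the path is blocked at H.
Path 2: C → H ← G → N ← X ← Q
  H is a collider here and neither H nor any of its descendants is conditioned on, so the collider stays closed — the path is blocked at H.
Path 3: C → X ← Q
  X is a collider and X is conditioned on, which opens it — no node blocks this path, so it is active.
Path 4: C → G → N ← X ← Q
  G is a chain here and G is conditioned on, so the path is blocked at G.
Path 5: C → G → H ← N ← X ← Q
  G is a chain here and G is conditioned on, so the path is blocked at G.
Because an active path exists, C and Q are not d-separated.

No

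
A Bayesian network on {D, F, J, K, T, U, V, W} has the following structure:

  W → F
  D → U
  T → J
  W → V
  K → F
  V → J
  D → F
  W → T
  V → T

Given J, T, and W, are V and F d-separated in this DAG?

Yes

We examine all 3 paths between V and F:
  1. V → T ← W → F — T:collider[open]; W:fork[blocks] ⇒ blocked
  2. V ← W → F — W:fork[blocks] ⇒ blocked
  3. V → J ← T ← W → F — J:collider[open]; T:chain[blocks]; W:fork[blocks] ⇒ blocked
Every path is blocked, so V and F are d-separated given {J, T, W}.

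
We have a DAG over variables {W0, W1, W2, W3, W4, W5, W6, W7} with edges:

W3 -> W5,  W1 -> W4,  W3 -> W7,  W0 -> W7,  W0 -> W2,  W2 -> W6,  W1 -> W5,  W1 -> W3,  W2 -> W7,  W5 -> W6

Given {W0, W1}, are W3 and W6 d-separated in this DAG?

No

4 paths connect W3 and W6; each must be blocked for d-separation to hold:
Path 1: W3 ← W1 → W5 → W6
  W1 is a fork here and W1 is conditioned on, so the path is blocked at W1.
Path 2: W3 → W5 → W6
  W5 is a chain and W5 is not conditioned on — no node blocks this path, so it is active.
Path 3: W3 → W7 ← W0 → W2 → W6
  W7 is a collider here and neither W7 nor any of its descendants is conditioned on, so the collider stays closed — the path is blocked at W7.
Path 4: W3 → W7 ← W2 → W6
  W7 is a collider here and neither W7 nor any of its descendants is conditioned on, so the collider stays closed — the path is blocked at W7.
Because an active path exists, W3 and W6 are not d-separated.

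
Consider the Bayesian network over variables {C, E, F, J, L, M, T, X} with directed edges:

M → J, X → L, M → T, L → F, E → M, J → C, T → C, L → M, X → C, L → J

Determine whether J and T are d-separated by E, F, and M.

Yes

There are 6 undirected paths between J and T; checking each against the conditioning set {E, F, M}:
  1. J → C ← T — C:collider[blocks] ⇒ blocked
  2. J → C ← X → L → M → T — C:collider[blocks]; X:fork[open]; L:chain[open]; M:chain[blocks] ⇒ blocked
  3. J ← L ← X → C ← T — L:chain[open]; X:fork[open]; C:collider[blocks] ⇒ blocked
  4. J ← L → M → T — L:fork[open]; M:chain[blocks] ⇒ blocked
  5. J ← M ← L ← X → C ← T — M:chain[blocks]; L:chain[open]; X:fork[open]; C:collider[blocks] ⇒ blocked
  6. J ← M → T — M:fork[blocks] ⇒ blocked
Since every path is blocked, d-separation holds.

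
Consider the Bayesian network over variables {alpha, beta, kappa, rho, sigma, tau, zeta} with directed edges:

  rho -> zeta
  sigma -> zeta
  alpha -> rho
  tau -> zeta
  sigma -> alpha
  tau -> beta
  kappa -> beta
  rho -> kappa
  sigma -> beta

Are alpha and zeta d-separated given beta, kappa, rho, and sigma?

6 paths connect alpha and zeta; each must be blocked for d-separation to hold:
Path 1: alpha ← sigma → zeta
  sigma is a fork here and sigma is conditioned on, so the path is blocked at sigma.
Path 2: alpha ← sigma → beta ← kappa ← rho → zeta
  sigma is a fork here and sigma is conditioned on, so the path is blocked at sigma.
Path 3: alpha ← sigma → beta ← tau → zeta
  sigma is a fork here and sigma is conditioned on, so the path is blocked at sigma.
Path 4: alpha → rho → kappa → beta ← sigma → zeta
  rho is a chain here and rho is conditioned on, so the path is blocked at rho.
Path 5: alpha → rho → kappa → beta ← tau → zeta
  rho is a chain here and rho is conditioned on, so the path is blocked at rho.
Path 6: alpha → rho → zeta
  rho is a chain here and rho is conditioned on, so the path is blocked at rho.
Since every path is blocked, d-separation holds.

Yes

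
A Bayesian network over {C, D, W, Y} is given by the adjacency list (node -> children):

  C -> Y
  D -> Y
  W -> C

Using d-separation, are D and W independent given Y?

No

Only one path connects D and W:
  1. D → Y ← C ← W — Y:collider[open]; C:chain[open] ⇒ active
At least one path is unblocked, so d-separation fails.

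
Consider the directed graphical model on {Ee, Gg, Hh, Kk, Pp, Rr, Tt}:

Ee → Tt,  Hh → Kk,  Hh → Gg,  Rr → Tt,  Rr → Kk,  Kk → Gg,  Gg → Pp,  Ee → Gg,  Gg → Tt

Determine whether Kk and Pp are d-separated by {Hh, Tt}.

No — Kk and Pp are not d-separated given {Hh, Tt}.

Enumerating the 4 paths from Kk to Pp and testing each for blocking by {Hh, Tt}:
  1. Kk ← Hh → Gg → Pp — Hh:fork[blocks]; Gg:chain[open] ⇒ blocked
  2. Kk → Gg → Pp — Gg:chain[open] ⇒ active
  3. Kk ← Rr → Tt ← Gg → Pp — Rr:fork[open]; Tt:collider[open]; Gg:fork[open] ⇒ active
  4. Kk ← Rr → Tt ← Ee → Gg → Pp — Rr:fork[open]; Tt:collider[open]; Ee:fork[open]; Gg:chain[open] ⇒ active
Since the path Kk → Gg → Pp is active, Kk and Pp are not d-separated given {Hh, Tt}.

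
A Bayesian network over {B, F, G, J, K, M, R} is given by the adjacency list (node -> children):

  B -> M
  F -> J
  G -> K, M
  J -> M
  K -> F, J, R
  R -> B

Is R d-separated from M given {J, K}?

No

There are 4 undirected paths between R and M; checking each against the conditioning set {J, K}:
Path 1: R ← K → F → J → M
  K is a fork here and K is conditioned on, so the path is blocked at K.
Path 2: R ← K → J → M
  K is a fork here and K is conditioned on, so the path is blocked at K.
Path 3: R ← K ← G → M
  K is a chain here and K is conditioned on, so the path is blocked at K.
Path 4: R → B → M
  B is a chain and B is not conditioned on — no node blocks this path, so it is active.
At least one path is unblocked, so d-separation fails.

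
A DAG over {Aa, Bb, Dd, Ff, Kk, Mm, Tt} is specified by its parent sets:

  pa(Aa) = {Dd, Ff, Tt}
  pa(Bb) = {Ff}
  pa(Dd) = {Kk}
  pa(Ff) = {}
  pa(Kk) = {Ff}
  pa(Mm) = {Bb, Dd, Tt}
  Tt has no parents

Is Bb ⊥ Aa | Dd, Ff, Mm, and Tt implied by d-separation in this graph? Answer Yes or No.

Yes

There are 6 undirected paths between Bb and Aa; checking each against the conditioning set {Dd, Ff, Mm, Tt}:
Path 1: Bb → Mm ← Dd ← Kk ← Ff → Aa
  Dd is a chain here and Dd is conditioned on, so the path is blocked at Dd.
Path 2: Bb → Mm ← Dd → Aa
  Dd is a fork here and Dd is conditioned on, so the path is blocked at Dd.
Path 3: Bb → Mm ← Tt → Aa
  Tt is a fork here and Tt is conditioned on, so the path is blocked at Tt.
Path 4: Bb ← Ff → Kk → Dd → Aa
  Ff is a fork here and Ff is conditioned on, so the path is blocked at Ff.
Path 5: Bb ← Ff → Kk → Dd → Mm ← Tt → Aa
  Ff is a fork here and Ff is conditioned on, so the path is blocked at Ff.
Path 6: Bb ← Ff → Aa
  Ff is a fork here and Ff is conditioned on, so the path is blocked at Ff.
Since every path is blocked, d-separation holds.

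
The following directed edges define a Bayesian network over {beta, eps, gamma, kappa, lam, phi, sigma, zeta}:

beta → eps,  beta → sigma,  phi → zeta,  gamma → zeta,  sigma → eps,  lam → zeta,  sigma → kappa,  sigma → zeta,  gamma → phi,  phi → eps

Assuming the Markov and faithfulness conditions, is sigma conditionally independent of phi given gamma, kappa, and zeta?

No — sigma and phi are not d-separated given {gamma, kappa, zeta}.

4 paths connect sigma and phi; each must be blocked for d-separation to hold:
Path 1: sigma → zeta ← phi
  zeta is a collider and zeta is conditioned on, which opens it — no node blocks this path, so it is active.
Path 2: sigma → zeta ← gamma → phi
  gamma is a fork here and gamma is conditioned on, so the path is blocked at gamma.
Path 3: sigma ← beta → eps ← phi
  eps is a collider here and neither eps nor any of its descendants is conditioned on, so the collider stays closed — the path is blocked at eps.
Path 4: sigma → eps ← phi
  eps is a collider here and neither eps nor any of its descendants is conditioned on, so the collider stays closed — the path is blocked at eps.
At least one path is unblocked, so d-separation fails.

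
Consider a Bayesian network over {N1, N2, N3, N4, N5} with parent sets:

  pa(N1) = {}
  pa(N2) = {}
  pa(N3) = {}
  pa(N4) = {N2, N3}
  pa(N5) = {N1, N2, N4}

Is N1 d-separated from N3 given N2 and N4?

There are 2 undirected paths between N1 and N3; checking each against the conditioning set {N2, N4}:
Path 1: N1 → N5 ← N2 → N4 ← N3
  N5 is a collider here and neither N5 nor any of its descendants is conditioned on, so the collider stays closed — the path is blocked at N5.
Path 2: N1 → N5 ← N4 ← N3
  N5 is a collider here and neither N5 nor any of its descendants is conditioned on, so the collider stays closed — the path is blocked at N5.
All paths are blocked; N1 ⊥ N3 | {N2, N4} holds.

Yes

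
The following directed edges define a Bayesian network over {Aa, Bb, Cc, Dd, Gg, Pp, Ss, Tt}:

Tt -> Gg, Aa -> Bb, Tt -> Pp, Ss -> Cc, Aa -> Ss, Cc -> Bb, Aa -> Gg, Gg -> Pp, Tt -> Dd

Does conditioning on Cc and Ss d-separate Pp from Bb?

We examine all 4 paths between Pp and Bb:
Path 1: Pp ← Tt → Gg ← Aa → Bb
  Gg is a collider here and neither Gg nor any of its descendants is conditioned on, so the collider stays closed — the path is blocked at Gg.
Path 2: Pp ← Tt → Gg ← Aa → Ss → Cc → Bb
  Gg is a collider here and neither Gg nor any of its descendants is conditioned on, so the collider stays closed — the path is blocked at Gg.
Path 3: Pp ← Gg ← Aa → Bb
  Gg is a chain and Gg is not conditioned on; Aa is a fork and Aa is not conditioned on — no node blocks this path, so it is active.
Path 4: Pp ← Gg ← Aa → Ss → Cc → Bb
  Ss is a chain here and Ss is conditioned on, so the path is blocked at Ss.
Since the path Pp ← Gg ← Aa → Bb is active, Pp and Bb are not d-separated given {Cc, Ss}.

No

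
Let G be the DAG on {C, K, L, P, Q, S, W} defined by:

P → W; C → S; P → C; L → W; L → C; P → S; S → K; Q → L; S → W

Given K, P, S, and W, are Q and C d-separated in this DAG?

No

There are 5 undirected paths between Q and C; checking each against the conditioning set {K, P, S, W}:
  1. Q → L → W ← S ← P → C — L:chain[open]; W:collider[open]; S:chain[blocks]; P:fork[blocks] ⇒ blocked
  2. Q → L → W ← S ← C — L:chain[open]; W:collider[open]; S:chain[blocks] ⇒ blocked
  3. Q → L → W ← P → S ← C — L:chain[open]; W:collider[open]; P:fork[blocks]; S:collider[open] ⇒ blocked
  4. Q → L → W ← P → C — L:chain[open]; W:collider[open]; P:fork[blocks] ⇒ blocked
  5. Q → L → C — L:chain[open] ⇒ active
At least one path is unblocked, so d-separation fails.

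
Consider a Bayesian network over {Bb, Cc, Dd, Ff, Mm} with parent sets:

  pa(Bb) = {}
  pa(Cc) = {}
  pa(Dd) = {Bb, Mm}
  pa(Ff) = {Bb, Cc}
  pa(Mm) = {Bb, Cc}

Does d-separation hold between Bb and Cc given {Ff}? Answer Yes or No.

No — Bb and Cc are not d-separated given {Ff}.

Enumerating the 3 paths from Bb to Cc and testing each for blocking by {Ff}:
Path 1: Bb → Mm ← Cc
  Mm is a collider here and neither Mm nor any of its descendants is conditioned on, so the collider stays closed — the path is blocked at Mm.
Path 2: Bb → Ff ← Cc
  Ff is a collider and Ff is conditioned on, which opens it — no node blocks this path, so it is active.
Path 3: Bb → Dd ← Mm ← Cc
  Dd is a collider here and neither Dd nor any of its descendants is conditioned on, so the collider stays closed — the path is blocked at Dd.
Since the path Bb → Ff ← Cc is active, Bb and Cc are not d-separated given {Ff}.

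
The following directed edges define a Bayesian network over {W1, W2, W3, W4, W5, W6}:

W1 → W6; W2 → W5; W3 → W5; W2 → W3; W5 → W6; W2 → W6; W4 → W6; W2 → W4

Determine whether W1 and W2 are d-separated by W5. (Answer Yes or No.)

We examine all 4 paths between W1 and W2:
  1. W1 → W6 ← W5 ← W2 — W6:collider[blocks]; W5:chain[blocks] ⇒ blocked
  2. W1 → W6 ← W5 ← W3 ← W2 — W6:collider[blocks]; W5:chain[blocks]; W3:chain[open] ⇒ blocked
  3. W1 → W6 ← W4 ← W2 — W6:collider[blocks]; W4:chain[open] ⇒ blocked
  4. W1 → W6 ← W2 — W6:collider[blocks] ⇒ blocked
All paths are blocked; W1 ⊥ W2 | {W5} holds.

Yes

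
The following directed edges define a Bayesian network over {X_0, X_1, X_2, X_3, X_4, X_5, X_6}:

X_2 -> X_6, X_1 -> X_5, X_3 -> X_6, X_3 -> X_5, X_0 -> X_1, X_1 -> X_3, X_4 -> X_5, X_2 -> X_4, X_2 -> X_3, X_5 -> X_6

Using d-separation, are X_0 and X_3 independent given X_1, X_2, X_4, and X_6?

Yes

We examine all 6 paths between X_0 and X_3:
Path 1: X_0 → X_1 → X_5 ← X_3
  X_1 is a chain here and X_1 is conditioned on, so the path is blocked at X_1.
Path 2: X_0 → X_1 → X_5 → X_6 ← X_3
  X_1 is a chain here and X_1 is conditioned on, so the path is blocked at X_1.
Path 3: X_0 → X_1 → X_5 → X_6 ← X_2 → X_3
  X_1 is a chain here and X_1 is conditioned on, so the path is blocked at X_1.
Path 4: X_0 → X_1 → X_5 ← X_4 ← X_2 → X_3
  X_1 is a chain here and X_1 is conditioned on, so the path is blocked at X_1.
Path 5: X_0 → X_1 → X_5 ← X_4 ← X_2 → X_6 ← X_3
  X_1 is a chain here and X_1 is conditioned on, so the path is blocked at X_1.
Path 6: X_0 → X_1 → X_3
  X_1 is a chain here and X_1 is conditioned on, so the path is blocked at X_1.
All paths are blocked; X_0 ⊥ X_3 | {X_1, X_2, X_4, X_6} holds.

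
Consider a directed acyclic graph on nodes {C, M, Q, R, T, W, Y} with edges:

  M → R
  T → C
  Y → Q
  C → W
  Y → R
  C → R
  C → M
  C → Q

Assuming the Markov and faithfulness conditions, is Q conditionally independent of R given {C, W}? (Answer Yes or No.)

There are 3 undirected paths between Q and R; checking each against the conditioning set {C, W}:
  1. Q ← Y → R — Y:fork[open] ⇒ active
  2. Q ← C → R — C:fork[blocks] ⇒ blocked
  3. Q ← C → M → R — C:fork[blocks]; M:chain[open] ⇒ blocked
Since the path Q ← Y → R is active, Q and R are not d-separated given {C, W}.

No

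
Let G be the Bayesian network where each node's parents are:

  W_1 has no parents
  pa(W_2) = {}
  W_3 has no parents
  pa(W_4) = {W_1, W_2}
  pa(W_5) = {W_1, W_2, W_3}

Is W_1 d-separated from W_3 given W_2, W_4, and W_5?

2 paths connect W_1 and W_3; each must be blocked for d-separation to hold:
Path 1: W_1 → W_4 ← W_2 → W_5 ← W_3
  W_2 is a fork here and W_2 is conditioned on, so the path is blocked at W_2.
Path 2: W_1 → W_5 ← W_3
  W_5 is a collider and W_5 is conditioned on, which opens it — no node blocks this path, so it is active.
Since the path W_1 → W_5 ← W_3 is active, W_1 and W_3 are not d-separated given {W_2, W_4, W_5}.

No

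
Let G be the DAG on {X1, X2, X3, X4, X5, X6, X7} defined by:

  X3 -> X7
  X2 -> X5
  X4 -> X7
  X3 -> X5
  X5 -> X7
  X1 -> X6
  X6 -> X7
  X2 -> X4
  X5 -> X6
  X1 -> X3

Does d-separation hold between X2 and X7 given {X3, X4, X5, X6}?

There are 6 undirected paths between X2 and X7; checking each against the conditioning set {X3, X4, X5, X6}:
  1. X2 → X5 ← X3 ← X1 → X6 → X7 — X5:collider[open]; X3:chain[blocks]; X1:fork[open]; X6:chain[blocks] ⇒ blocked
  2. X2 → X5 ← X3 → X7 — X5:collider[open]; X3:fork[blocks] ⇒ blocked
  3. X2 → X5 → X7 — X5:chain[blocks] ⇒ blocked
  4. X2 → X5 → X6 ← X1 → X3 → X7 — X5:chain[blocks]; X6:collider[open]; X1:fork[open]; X3:chain[blocks] ⇒ blocked
  5. X2 → X5 → X6 → X7 — X5:chain[blocks]; X6:chain[blocks] ⇒ blocked
  6. X2 → X4 → X7 — X4:chain[blocks] ⇒ blocked
All paths are blocked; X2 ⊥ X7 | {X3, X4, X5, X6} holds.

Yes — X2 and X7 are d-separated given {X3, X4, X5, X6}.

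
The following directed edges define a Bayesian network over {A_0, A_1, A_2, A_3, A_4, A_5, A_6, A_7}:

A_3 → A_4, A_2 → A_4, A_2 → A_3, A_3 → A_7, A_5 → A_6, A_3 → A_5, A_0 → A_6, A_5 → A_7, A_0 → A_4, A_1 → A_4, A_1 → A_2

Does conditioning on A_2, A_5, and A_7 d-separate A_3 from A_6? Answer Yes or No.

Yes

There are 5 undirected paths between A_3 and A_6; checking each against the conditioning set {A_2, A_5, A_7}:
  1. A_3 → A_7 ← A_5 → A_6 — A_7:collider[open]; A_5:fork[blocks] ⇒ blocked
  2. A_3 → A_4 ← A_0 → A_6 — A_4:collider[blocks]; A_0:fork[open] ⇒ blocked
  3. A_3 → A_5 → A_6 — A_5:chain[blocks] ⇒ blocked
  4. A_3 ← A_2 → A_4 ← A_0 → A_6 — A_2:fork[blocks]; A_4:collider[blocks]; A_0:fork[open] ⇒ blocked
  5. A_3 ← A_2 ← A_1 → A_4 ← A_0 → A_6 — A_2:chain[blocks]; A_1:fork[open]; A_4:collider[blocks]; A_0:fork[open] ⇒ blocked
Every path is blocked, so A_3 and A_6 are d-separated given {A_2, A_5, A_7}.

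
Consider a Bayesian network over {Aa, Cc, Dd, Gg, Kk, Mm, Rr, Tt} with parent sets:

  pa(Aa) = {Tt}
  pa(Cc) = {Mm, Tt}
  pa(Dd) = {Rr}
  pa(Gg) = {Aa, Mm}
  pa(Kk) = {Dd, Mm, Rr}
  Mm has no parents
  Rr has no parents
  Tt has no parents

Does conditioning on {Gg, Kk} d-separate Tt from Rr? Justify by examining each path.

Enumerating the 4 paths from Tt to Rr and testing each for blocking by {Gg, Kk}:
Path 1: Tt → Cc ← Mm → Kk ← Rr
  Cc is a collider here and neither Cc nor any of its descendants is conditioned on, so the collider stays closed — the path is blocked at Cc.
Path 2: Tt → Cc ← Mm → Kk ← Dd ← Rr
  Cc is a collider here and neither Cc nor any of its descendants is conditioned on, so the collider stays closed — the path is blocked at Cc.
Path 3: Tt → Aa → Gg ← Mm → Kk ← Rr
  Aa is a chain and Aa is not conditioned on; Gg is a collider and Gg is conditioned on, which opens it; Mm is a fork and Mm is not conditioned on; Kk is a collider and Kk is conditioned on, which opens it — no node blocks this path, so it is active.
Path 4: Tt → Aa → Gg ← Mm → Kk ← Dd ← Rr
  Aa is a chain and Aa is not conditioned on; Gg is a collider and Gg is conditioned on, which opens it; Mm is a fork and Mm is not conditioned on; Kk is a collider and Kk is conditioned on, which opens it; Dd is a chain and Dd is not conditioned on — no node blocks this path, so it is active.
Because an active path exists, Tt and Rr are not d-separated.

No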